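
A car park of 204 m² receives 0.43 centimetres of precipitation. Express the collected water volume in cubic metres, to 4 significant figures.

0.8772 cubic metres

Depth: 0.43 cm × 10 = 4.3 mm.
1 mm over 1 m² is 1 L, so volume = 4.3 × 204 = 877.2 L = 0.8772 m³.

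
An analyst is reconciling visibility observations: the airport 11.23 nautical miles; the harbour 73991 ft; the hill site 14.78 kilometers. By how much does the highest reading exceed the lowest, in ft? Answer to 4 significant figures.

the airport: 11.23 nmi = 68234.78 ft.
the hill site: 14.78 km = 48490.81 ft.
Spread: 73991.00 − 48490.81 = 25500 ft.

25500 ft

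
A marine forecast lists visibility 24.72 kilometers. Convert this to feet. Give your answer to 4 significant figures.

81100 ft

1 km = 3280.84 ft, so 24.72 × 3280.84 = 81100 ft.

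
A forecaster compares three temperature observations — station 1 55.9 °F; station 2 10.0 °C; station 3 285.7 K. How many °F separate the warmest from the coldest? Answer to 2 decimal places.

5.90 °F

station 1: 55.9 °F = 13.278 °C.
station 3: 285.7 K = 12.550 °C.
Spread: 13.278 − 10.000 = 3.278 °C = 5.90 °F.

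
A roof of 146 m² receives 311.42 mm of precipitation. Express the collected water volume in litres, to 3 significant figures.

1 mm over 1 m² is 1 L, so volume = 311.42 × 146 = 45467.32 L ≈ 45500 L.

45500 litres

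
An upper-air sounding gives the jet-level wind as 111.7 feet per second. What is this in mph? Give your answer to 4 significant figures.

1 ft/s = 0.681818 mph, so 111.7 × 0.681818 = 76.16 mph.

76.16 mph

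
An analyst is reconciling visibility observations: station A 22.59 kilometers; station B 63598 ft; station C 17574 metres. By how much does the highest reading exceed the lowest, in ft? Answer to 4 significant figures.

16460 ft

station A: 22.59 km = 74114.17 ft.
station C: 17574 m = 57657.48 ft.
Spread: 74114.17 − 57657.48 = 16460 ft.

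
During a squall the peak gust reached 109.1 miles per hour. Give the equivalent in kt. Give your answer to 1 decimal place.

94.8 kt

1 mph = 0.868976 kt, so 109.1 × 0.868976 = 94.8 kt.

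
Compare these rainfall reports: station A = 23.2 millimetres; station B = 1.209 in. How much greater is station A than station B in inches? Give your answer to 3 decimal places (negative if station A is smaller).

station A: 23.2 mm = 0.91339 in.
Difference: 0.91339 − 1.20900 = -0.296 in.

-0.296 in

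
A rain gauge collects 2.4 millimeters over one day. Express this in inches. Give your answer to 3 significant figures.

0.0945 in

1 mm = 0.0393701 in, so 2.4 × 0.0393701 = 0.0945 in.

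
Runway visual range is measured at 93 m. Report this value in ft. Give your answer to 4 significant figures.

305.1 ft

1 m = 3.28084 ft, so 93 × 3.28084 = 305.1 ft.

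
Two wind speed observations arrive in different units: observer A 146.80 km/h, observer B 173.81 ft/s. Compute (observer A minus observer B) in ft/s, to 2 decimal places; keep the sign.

-40.02 ft/s

observer A: 146.80 km/h = 133.7854 ft/s.
Difference: 133.7854 − 173.8100 = -40.02 ft/s.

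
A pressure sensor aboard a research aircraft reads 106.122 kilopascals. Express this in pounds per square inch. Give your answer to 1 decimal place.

1 kPa = 0.145038 psi, so 106.122 × 0.145038 = 15.4 psi.

15.4 psi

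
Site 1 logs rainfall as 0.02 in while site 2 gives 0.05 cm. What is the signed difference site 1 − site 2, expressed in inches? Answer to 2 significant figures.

0.00031 in

site 2: 0.05 cm = 0.01968504 in.
Difference: 0.02000000 − 0.01968504 = 0.00031 in.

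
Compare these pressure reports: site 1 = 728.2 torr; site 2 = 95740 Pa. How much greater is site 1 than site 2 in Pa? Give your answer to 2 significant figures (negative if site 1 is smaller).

1300 Pa

site 1: 728.2 mmHg = 97085.36 Pa.
Difference: 97085.36 − 95740.00 = 1300 Pa.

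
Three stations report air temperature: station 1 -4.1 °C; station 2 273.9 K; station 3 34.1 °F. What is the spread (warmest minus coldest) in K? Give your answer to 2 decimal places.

5.27 K

station 2: 273.9 K = 0.750 °C.
station 3: 34.1 °F = 1.167 °C.
Spread: 1.167 − (-4.100) = 5.267 °C.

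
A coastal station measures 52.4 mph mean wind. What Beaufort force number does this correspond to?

Beaufort force 9

52.4 mph = 23.4 m/s, which is Beaufort 9 (strong gale, 20.8–24.4 m/s).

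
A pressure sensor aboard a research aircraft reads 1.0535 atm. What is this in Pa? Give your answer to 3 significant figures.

1 atm = 101325 Pa, so 1.0535 × 101325 = 107000 Pa.

107000 Pa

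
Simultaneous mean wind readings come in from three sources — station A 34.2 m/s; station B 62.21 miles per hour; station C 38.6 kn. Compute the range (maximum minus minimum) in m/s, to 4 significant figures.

14.34 m/s

station B: 62.21 mph = 27.8104 m/s.
station C: 38.6 kt = 19.8576 m/s.
Spread: 34.2000 − 19.8576 = 14.34 m/s.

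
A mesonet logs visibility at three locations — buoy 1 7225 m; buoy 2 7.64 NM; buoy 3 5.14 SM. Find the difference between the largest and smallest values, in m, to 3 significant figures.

6920 m

buoy 2: 7.64 nmi = 14149.28 m.
buoy 3: 5.14 SM = 8272.03 m.
Spread: 14149.28 − 7225.00 = 6920 m.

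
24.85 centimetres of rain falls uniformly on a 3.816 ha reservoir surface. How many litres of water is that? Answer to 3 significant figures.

9480000 litres

Depth: 24.85 cm × 10 = 248.5 mm.
Area: 3.816 ha = 38160 m².
1 mm over 1 m² is 1 L, so volume = 248.5 × 38160 = 9482760 L ≈ 9480000 L.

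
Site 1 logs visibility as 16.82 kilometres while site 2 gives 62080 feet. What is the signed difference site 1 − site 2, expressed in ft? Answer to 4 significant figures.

site 1: 16.82 km = 55183.73 ft.
Difference: 55183.73 − 62080.00 = -6896 ft.

-6896 ft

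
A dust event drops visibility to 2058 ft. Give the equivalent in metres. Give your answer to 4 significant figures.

627.3 m

1 ft = 0.3048 m, so 2058 × 0.3048 = 627.3 m.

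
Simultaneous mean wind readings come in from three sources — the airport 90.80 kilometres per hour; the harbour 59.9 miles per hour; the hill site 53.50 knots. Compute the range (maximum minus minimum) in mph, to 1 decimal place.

the airport: 90.80 km/h = 56.421 mph.
the hill site: 53.50 kt = 61.567 mph.
Spread: 61.567 − 56.421 = 5.1 mph.

5.1 mph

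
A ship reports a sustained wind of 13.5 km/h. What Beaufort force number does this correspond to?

13.5 km/h = 3.8 m/s, which is Beaufort 3 (gentle breeze, 3.4–5.4 m/s).

Beaufort force 3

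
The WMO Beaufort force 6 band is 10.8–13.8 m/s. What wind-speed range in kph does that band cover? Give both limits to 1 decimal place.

10.8–13.8 m/s × 3.6 = 38.9–49.7 km/h.

38.9 to 49.7 km/h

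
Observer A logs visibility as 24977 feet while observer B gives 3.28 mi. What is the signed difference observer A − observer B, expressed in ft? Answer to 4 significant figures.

observer B: 3.28 SM = 17318.40 ft.
Difference: 24977.00 − 17318.40 = 7659 ft.

7659 ft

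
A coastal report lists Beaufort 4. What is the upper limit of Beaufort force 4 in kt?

16 kt

Beaufort 4 (moderate breeze) spans 11–16 knots.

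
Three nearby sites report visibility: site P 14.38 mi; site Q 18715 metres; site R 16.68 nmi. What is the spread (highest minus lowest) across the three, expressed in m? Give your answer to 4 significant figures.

site P: 14.38 SM = 23142.37 m.
site R: 16.68 nmi = 30891.36 m.
Spread: 30891.36 − 18715.00 = 12180 m.

12180 m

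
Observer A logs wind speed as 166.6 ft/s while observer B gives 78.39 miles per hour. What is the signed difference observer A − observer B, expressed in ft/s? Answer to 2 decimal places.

51.63 ft/s

observer B: 78.39 mph = 114.9720 ft/s.
Difference: 166.6000 − 114.9720 = 51.63 ft/s.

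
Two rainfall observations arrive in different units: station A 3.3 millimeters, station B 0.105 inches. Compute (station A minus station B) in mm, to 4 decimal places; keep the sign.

0.6330 mm

station B: 0.105 in = 2.667000 mm.
Difference: 3.300000 − 2.667000 = 0.6330 mm.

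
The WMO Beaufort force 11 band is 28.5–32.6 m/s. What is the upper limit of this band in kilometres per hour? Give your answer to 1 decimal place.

117.4 km/h

28.5–32.6 m/s × 3.6 = 102.6–117.4 km/h.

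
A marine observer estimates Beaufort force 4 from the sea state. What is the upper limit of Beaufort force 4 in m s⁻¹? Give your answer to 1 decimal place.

Beaufort 4 (moderate breeze) spans 5.5–7.9 m/s.

7.9 m/s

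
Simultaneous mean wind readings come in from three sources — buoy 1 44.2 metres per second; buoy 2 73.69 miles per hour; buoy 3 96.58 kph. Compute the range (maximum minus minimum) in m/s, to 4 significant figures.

17.37 m/s

buoy 2: 73.69 mph = 32.9424 m/s.
buoy 3: 96.58 km/h = 26.8278 m/s.
Spread: 44.2000 − 26.8278 = 17.37 m/s.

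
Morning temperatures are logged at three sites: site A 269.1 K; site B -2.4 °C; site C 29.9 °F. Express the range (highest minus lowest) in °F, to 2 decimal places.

5.19 °F

site A: 269.1 K = -4.050 °C.
site C: 29.9 °F = -1.167 °C.
Spread: (-1.167) − (-4.050) = 2.883 °C = 5.19 °F.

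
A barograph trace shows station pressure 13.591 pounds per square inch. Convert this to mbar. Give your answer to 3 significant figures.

1 psi = 68.9476 mb, so 13.591 × 68.9476 = 937 mb.

937 mb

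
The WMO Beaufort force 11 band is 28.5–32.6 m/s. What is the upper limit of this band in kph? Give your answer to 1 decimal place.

28.5–32.6 m/s × 3.6 = 102.6–117.4 km/h.

117.4 km/h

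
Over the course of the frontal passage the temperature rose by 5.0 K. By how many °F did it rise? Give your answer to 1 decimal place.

Converting a difference, only the 9/5 scale factor applies: Δ°F = 5.0 × 1.8 = 9.0 °F.

9.0 °F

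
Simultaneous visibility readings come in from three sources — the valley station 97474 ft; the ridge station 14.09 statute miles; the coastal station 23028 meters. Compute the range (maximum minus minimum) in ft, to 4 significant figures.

the ridge station: 14.09 SM = 74395.20 ft.
the coastal station: 23028 m = 75551.18 ft.
Spread: 97474.00 − 74395.20 = 23080 ft.

23080 ft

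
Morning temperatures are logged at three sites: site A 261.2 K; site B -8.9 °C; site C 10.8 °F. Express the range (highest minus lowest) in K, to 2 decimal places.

site A: 261.2 K = -11.950 °C.
site C: 10.8 °F = -11.778 °C.
Spread: (-8.900) − (-11.950) = 3.050 °C.

3.05 K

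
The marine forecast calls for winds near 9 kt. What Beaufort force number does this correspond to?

9 kt lies in the Beaufort 3 band (gentle breeze, 7–10 kt).

Beaufort force 3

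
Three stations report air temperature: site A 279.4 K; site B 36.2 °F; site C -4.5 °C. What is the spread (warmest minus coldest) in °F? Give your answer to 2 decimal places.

site A: 279.4 K = 6.250 °C.
site B: 36.2 °F = 2.333 °C.
Spread: 6.250 − (-4.500) = 10.750 °C = 19.35 °F.

19.35 °F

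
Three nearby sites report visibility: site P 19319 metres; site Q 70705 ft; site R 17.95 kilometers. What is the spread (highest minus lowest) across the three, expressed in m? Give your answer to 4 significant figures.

site Q: 70705 ft = 21550.88 m.
site R: 17.95 km = 17950.00 m.
Spread: 21550.88 − 17950.00 = 3601 m.

3601 m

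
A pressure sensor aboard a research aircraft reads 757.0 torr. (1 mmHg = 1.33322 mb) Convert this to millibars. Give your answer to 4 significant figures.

1009 mb

1 mmHg = 1.33322 mb, so 757.0 × 1.33322 = 1009 mb.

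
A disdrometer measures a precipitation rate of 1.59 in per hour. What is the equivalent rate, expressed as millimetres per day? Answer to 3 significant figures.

969 mm/day

1.59 in/hour × 25.4 mm/in × 24 hour/day = 969 mm/day.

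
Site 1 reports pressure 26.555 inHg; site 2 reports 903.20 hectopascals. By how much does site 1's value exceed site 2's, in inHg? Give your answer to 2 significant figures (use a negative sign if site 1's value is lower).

-0.12 inHg

site 2: 903.20 hPa = 26.6715 inHg.
Difference: 26.5550 − 26.6715 = -0.12 inHg.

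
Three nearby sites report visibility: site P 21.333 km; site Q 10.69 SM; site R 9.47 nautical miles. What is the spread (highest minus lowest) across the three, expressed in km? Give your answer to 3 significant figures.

site Q: 10.69 SM = 17.2039 km.
site R: 9.47 nmi = 17.5384 km.
Spread: 21.3330 − 17.2039 = 4.13 km.

4.13 km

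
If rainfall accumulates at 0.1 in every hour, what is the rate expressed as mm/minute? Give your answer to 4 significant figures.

0.1 in/hour × 25.4 mm/in × 0.0166667 hour/minute = 0.04233 mm/minute.

0.04233 mm/minute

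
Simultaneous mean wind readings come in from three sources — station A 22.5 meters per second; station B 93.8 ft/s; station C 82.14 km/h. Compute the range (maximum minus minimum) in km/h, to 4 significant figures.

21.92 km/h

station A: 22.5 m/s = 81.0000 km/h.
station B: 93.8 ft/s = 102.9249 km/h.
Spread: 102.9249 − 81.0000 = 21.92 km/h.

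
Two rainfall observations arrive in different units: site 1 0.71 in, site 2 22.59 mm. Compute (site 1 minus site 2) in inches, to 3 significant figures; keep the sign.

-0.179 in

site 2: 22.59 mm = 0.88937 in.
Difference: 0.71000 − 0.88937 = -0.179 in.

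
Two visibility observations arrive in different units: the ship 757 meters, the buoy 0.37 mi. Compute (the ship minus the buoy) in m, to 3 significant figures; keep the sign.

the buoy: 0.37 SM = 595.46 m.
Difference: 757.00 − 595.46 = 162 m.

162 m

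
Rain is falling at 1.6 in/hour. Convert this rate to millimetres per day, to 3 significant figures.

975 mm/day

1.6 in/hour × 25.4 mm/in × 24 hour/day = 975 mm/day.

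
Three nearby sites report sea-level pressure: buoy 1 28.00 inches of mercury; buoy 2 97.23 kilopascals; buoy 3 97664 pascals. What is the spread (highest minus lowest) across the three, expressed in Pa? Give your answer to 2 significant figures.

2800 Pa

buoy 1: 28.00 inHg = 94818.89 Pa.
buoy 2: 97.23 kPa = 97230.00 Pa.
Spread: 97664.00 − 94818.89 = 2800 Pa.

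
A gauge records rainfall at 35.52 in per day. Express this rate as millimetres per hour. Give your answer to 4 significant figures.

35.52 in/day × 25.4 mm/in × 0.0416667 day/hour = 37.59 mm/hour.

37.59 mm/hour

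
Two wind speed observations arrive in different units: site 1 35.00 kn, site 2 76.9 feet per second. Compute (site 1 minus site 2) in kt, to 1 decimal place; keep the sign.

site 2: 76.9 ft/s = 45.562 kt.
Difference: 35.000 − 45.562 = -10.6 kt.

-10.6 kt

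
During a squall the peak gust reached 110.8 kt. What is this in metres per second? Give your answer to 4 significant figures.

1 kt = 0.514444 m/s, so 110.8 × 0.514444 = 57.00 m/s.

57.00 m/s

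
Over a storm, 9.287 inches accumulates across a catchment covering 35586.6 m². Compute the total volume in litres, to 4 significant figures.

Depth: 9.287 in × 25.4 = 235.8898 mm.
1 mm over 1 m² is 1 L, so volume = 235.8898 × 35586.6 = 8394516 L ≈ 8395000 L.

8395000 litres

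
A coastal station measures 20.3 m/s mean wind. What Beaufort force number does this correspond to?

20.3 m/s lies in the Beaufort 8 band (gale, 17.2–20.7 m/s).

Beaufort force 8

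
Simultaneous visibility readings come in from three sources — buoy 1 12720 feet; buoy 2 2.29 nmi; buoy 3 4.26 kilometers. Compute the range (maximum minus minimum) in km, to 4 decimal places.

buoy 1: 12720 ft = 3.877056 km.
buoy 2: 2.29 nmi = 4.241080 km.
Spread: 4.260000 − 3.877056 = 0.3829 km.

0.3829 km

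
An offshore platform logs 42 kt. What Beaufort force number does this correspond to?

Beaufort force 9

42 kt lies in the Beaufort 9 band (strong gale, 41–47 kt).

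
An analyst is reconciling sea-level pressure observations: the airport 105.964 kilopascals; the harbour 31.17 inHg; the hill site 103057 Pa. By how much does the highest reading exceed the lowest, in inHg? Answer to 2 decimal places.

the airport: 105.964 kPa = 31.2911 inHg.
the hill site: 103057 Pa = 30.4327 inHg.
Spread: 31.2911 − 30.4327 = 0.86 inHg.

0.86 inHg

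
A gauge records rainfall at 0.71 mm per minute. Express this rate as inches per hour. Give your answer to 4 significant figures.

0.71 mm/minute × 0.0393701 in/mm × 60 minute/hour = 1.677 in/hour.

1.677 in/hour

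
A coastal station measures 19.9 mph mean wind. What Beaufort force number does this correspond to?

Beaufort force 5

19.9 mph = 8.9 m/s, which is Beaufort 5 (fresh breeze, 8.0–10.7 m/s).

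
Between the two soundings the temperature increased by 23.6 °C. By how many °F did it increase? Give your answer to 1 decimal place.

42.5 °F

For a temperature change the 32° offset cancels: Δ°F = 23.6 × 1.8 = 42.5 °F.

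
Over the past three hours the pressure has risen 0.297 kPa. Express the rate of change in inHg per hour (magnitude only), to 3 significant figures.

0.0292 inHg per hour

0.297 kPa / 3 h × 0.2953 inHg/kPa = 0.0292 inHg/h.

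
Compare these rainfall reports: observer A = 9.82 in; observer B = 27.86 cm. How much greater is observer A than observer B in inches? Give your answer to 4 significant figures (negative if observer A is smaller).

observer B: 27.86 cm = 10.968504 in.
Difference: 9.820000 − 10.968504 = -1.149 in.

-1.149 in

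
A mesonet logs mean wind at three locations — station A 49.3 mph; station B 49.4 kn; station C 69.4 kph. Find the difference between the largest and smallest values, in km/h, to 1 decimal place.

station A: 49.3 mph = 79.341 km/h.
station B: 49.4 kt = 91.489 km/h.
Spread: 91.489 − 69.400 = 22.1 km/h.

22.1 km/h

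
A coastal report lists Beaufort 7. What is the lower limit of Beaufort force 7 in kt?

Beaufort 7 (near gale) spans 28–33 knots.

28 kt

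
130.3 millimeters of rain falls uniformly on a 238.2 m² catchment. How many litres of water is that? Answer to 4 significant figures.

31040 litres

1 mm over 1 m² is 1 L, so volume = 130.3 × 238.2 = 31037.46 L ≈ 31040 L.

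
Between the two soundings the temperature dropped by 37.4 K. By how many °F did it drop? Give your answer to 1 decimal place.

Converting a difference, only the 9/5 scale factor applies: Δ°F = 37.4 × 1.8 = 67.3 °F.

67.3 °F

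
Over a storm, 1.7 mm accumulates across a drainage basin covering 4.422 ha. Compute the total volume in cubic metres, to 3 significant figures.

Area: 4.422 ha = 44220 m².
1 mm over 1 m² is 1 L, so volume = 1.7 × 44220 = 75174 L = 75.2 m³.

75.2 cubic metres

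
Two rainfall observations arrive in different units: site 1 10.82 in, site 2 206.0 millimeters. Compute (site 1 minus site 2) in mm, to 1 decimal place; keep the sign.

68.8 mm

site 1: 10.82 in = 274.828 mm.
Difference: 274.828 − 206.000 = 68.8 mm.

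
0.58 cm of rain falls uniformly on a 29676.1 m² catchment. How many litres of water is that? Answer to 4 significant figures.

Depth: 0.58 cm × 10 = 5.8 mm.
1 mm over 1 m² is 1 L, so volume = 5.8 × 29676.1 = 172121.38 L ≈ 172100 L.

172100 litres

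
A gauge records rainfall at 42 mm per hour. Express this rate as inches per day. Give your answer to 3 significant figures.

39.7 in/day

42 mm/hour × 0.0393701 in/mm × 24 hour/day = 39.7 in/day.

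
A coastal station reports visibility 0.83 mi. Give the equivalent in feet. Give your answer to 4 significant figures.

4382 ft

1 SM = 5280 ft, so 0.83 × 5280 = 4382 ft.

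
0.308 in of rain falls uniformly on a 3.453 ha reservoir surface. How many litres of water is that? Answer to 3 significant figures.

Depth: 0.308 in × 25.4 = 7.8232 mm.
Area: 3.453 ha = 34530 m².
1 mm over 1 m² is 1 L, so volume = 7.8232 × 34530 = 270135.1 L ≈ 270000 L.

270000 litres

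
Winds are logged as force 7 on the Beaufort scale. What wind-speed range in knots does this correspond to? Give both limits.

28 to 33 kt

Beaufort 7 (near gale) spans 28–33 knots.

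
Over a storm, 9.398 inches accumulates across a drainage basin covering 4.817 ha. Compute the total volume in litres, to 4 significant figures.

Depth: 9.398 in × 25.4 = 238.7092 mm.
Area: 4.817 ha = 48170 m².
1 mm over 1 m² is 1 L, so volume = 238.7092 × 48170 = 11498622 L ≈ 11500000 L.

11500000 litres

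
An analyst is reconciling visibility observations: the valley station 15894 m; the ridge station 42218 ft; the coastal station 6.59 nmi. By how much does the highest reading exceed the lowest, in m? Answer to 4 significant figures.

3689 m

the ridge station: 42218 ft = 12868.05 m.
the coastal station: 6.59 nmi = 12204.68 m.
Spread: 15894.00 − 12204.68 = 3689 m.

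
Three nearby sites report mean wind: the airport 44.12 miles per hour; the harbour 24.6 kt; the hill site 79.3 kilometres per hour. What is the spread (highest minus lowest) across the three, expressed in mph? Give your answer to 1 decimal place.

the harbour: 24.6 kt = 28.309 mph.
the hill site: 79.3 km/h = 49.275 mph.
Spread: 49.275 − 28.309 = 21.0 mph.

21.0 mph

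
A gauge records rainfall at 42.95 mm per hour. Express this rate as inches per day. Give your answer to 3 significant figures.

40.6 in/day

42.95 mm/hour × 0.0393701 in/mm × 24 hour/day = 40.6 in/day.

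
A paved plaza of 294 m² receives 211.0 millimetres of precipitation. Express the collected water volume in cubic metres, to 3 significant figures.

62.0 cubic metres

1 mm over 1 m² is 1 L, so volume = 211 × 294 = 62034 L = 62.0 m³.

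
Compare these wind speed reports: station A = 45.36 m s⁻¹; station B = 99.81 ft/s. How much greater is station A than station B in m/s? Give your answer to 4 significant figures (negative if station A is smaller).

14.94 m/s

station B: 99.81 ft/s = 30.4221 m/s.
Difference: 45.3600 − 30.4221 = 14.94 m/s.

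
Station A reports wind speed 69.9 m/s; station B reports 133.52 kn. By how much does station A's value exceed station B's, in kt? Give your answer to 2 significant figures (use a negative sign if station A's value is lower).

2.4 kt

station A: 69.9 m/s = 135.875 kt.
Difference: 135.875 − 133.520 = 2.4 kt.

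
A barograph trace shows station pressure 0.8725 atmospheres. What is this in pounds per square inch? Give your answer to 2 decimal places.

12.82 psi

1 atm = 14.6959 psi, so 0.8725 × 14.6959 = 12.82 psi.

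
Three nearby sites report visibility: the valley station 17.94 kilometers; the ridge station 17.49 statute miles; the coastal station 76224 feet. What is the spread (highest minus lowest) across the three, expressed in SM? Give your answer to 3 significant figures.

6.34 SM

the valley station: 17.94 km = 11.1474 SM.
the coastal station: 76224 ft = 14.4364 SM.
Spread: 17.4900 − 11.1474 = 6.34 SM.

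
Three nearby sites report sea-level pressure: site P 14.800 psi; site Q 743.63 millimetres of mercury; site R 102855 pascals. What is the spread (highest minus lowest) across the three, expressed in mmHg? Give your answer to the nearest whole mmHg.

28 mmHg

site P: 14.800 psi = 765.38 mmHg.
site R: 102855 Pa = 771.48 mmHg.
Spread: 771.48 − 743.63 = 28 mmHg.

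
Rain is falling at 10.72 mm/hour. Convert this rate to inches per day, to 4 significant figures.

10.13 in/day

10.72 mm/hour × 0.0393701 in/mm × 24 hour/day = 10.13 in/day.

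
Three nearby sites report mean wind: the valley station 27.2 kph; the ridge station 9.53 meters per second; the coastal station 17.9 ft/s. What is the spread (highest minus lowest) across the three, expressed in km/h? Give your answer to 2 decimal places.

the ridge station: 9.53 m/s = 34.3080 km/h.
the coastal station: 17.9 ft/s = 19.6413 km/h.
Spread: 34.3080 − 19.6413 = 14.67 km/h.

14.67 km/h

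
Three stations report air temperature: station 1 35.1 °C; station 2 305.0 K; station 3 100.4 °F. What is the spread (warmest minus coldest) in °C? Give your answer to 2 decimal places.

6.15 °C

station 2: 305.0 K = 31.850 °C.
station 3: 100.4 °F = 38.000 °C.
Spread: 38.000 − 31.850 = 6.150 °C.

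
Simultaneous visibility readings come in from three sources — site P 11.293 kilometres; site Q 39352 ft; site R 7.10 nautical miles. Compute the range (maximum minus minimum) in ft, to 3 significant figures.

6090 ft

site P: 11.293 km = 37050.52 ft.
site R: 7.10 nmi = 43140.42 ft.
Spread: 43140.42 − 37050.52 = 6090 ft.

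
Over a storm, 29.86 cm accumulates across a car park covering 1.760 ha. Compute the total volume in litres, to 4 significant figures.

Depth: 29.86 cm × 10 = 298.6 mm.
Area: 1.760 ha = 17600 m².
1 mm over 1 m² is 1 L, so volume = 298.6 × 17600 = 5255360 L ≈ 5255000 L.

5255000 litres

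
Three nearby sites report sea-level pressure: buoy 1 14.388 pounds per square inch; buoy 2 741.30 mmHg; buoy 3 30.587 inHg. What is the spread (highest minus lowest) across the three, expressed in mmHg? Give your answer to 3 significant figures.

buoy 1: 14.388 psi = 744.074 mmHg.
buoy 3: 30.587 inHg = 776.910 mmHg.
Spread: 776.910 − 741.300 = 35.6 mmHg.

35.6 mmHg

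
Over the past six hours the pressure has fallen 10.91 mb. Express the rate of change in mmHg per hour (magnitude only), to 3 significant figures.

1.36 mmHg per hour

10.91 mb / 6 h × 0.750062 mmHg/mb = 1.36 mmHg/h.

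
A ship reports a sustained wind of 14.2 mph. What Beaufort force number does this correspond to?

14.2 mph = 6.3 m/s, which is Beaufort 4 (moderate breeze, 5.5–7.9 m/s).

Beaufort force 4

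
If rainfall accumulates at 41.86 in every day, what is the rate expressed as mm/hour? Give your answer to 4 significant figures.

44.30 mm/hour

41.86 in/day × 25.4 mm/in × 0.0416667 day/hour = 44.30 mm/hour.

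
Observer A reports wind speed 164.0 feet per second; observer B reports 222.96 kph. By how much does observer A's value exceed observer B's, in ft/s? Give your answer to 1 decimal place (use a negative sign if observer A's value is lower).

observer B: 222.96 km/h = 203.193 ft/s.
Difference: 164.000 − 203.193 = -39.2 ft/s.

-39.2 ft/s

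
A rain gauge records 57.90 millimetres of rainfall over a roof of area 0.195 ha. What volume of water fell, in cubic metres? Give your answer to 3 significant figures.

113 cubic metres

Area: 0.195 ha = 1950 m².
1 mm over 1 m² is 1 L, so volume = 57.9 × 1950 = 112905 L = 113 m³.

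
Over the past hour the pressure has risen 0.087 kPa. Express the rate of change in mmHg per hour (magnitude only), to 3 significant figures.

0.087 kPa / 1 h × 7.50062 mmHg/kPa = 0.653 mmHg/h.

0.653 mmHg per hour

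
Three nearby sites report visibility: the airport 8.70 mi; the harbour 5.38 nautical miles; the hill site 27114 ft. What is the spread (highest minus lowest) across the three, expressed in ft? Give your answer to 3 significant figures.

18800 ft

the airport: 8.70 SM = 45936.00 ft.
the harbour: 5.38 nmi = 32689.50 ft.
Spread: 45936.00 − 27114.00 = 18800 ft.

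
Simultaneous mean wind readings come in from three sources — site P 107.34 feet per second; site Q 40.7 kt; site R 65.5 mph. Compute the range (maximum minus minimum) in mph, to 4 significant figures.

site P: 107.34 ft/s = 73.1864 mph.
site Q: 40.7 kt = 46.8367 mph.
Spread: 73.1864 − 46.8367 = 26.35 mph.

26.35 mph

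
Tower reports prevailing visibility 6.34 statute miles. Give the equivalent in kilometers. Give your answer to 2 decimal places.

10.20 km

1 SM = 1.60934 km, so 6.34 × 1.60934 = 10.20 km.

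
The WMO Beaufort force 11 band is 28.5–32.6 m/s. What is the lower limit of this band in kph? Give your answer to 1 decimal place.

28.5–32.6 m/s × 3.6 = 102.6–117.4 km/h.

102.6 km/h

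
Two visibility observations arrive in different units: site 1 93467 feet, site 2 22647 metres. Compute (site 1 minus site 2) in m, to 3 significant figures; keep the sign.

5840 m

site 1: 93467 ft = 28488.74 m.
Difference: 28488.74 − 22647.00 = 5840 m.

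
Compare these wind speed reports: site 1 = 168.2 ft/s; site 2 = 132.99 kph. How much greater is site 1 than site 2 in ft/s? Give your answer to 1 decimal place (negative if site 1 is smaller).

site 2: 132.99 km/h = 121.200 ft/s.
Difference: 168.200 − 121.200 = 47.0 ft/s.

47.0 ft/s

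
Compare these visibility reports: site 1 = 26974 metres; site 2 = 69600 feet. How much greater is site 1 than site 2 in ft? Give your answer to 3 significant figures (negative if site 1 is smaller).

site 1: 26974 m = 88497.38 ft.
Difference: 88497.38 − 69600.00 = 18900 ft.

18900 ft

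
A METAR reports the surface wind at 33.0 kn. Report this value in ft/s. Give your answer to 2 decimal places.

55.70 ft/s

1 kt = 1.68781 ft/s, so 33.0 × 1.68781 = 55.70 ft/s.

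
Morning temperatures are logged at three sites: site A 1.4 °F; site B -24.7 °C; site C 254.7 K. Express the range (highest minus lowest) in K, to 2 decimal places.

site A: 1.4 °F = -17.000 °C.
site C: 254.7 K = -18.450 °C.
Spread: (-17.000) − (-24.700) = 7.700 °C.

7.70 K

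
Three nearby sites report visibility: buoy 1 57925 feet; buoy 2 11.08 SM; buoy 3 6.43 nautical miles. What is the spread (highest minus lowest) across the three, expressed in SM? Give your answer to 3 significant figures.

3.68 SM

buoy 1: 57925 ft = 10.9706 SM.
buoy 3: 6.43 nmi = 7.3995 SM.
Spread: 11.0800 − 7.3995 = 3.68 SM.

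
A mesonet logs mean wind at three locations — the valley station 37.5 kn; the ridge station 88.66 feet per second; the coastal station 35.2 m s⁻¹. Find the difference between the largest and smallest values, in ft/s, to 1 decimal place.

the valley station: 37.5 kt = 63.293 ft/s.
the coastal station: 35.2 m/s = 115.486 ft/s.
Spread: 115.486 − 63.293 = 52.2 ft/s.

52.2 ft/s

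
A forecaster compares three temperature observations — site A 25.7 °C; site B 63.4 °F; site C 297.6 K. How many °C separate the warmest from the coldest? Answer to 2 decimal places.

8.26 °C

site B: 63.4 °F = 17.444 °C.
site C: 297.6 K = 24.450 °C.
Spread: 25.700 − 17.444 = 8.256 °C.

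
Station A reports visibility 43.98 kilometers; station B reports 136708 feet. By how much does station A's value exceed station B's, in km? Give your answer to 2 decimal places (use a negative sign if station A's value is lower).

station B: 136708 ft = 41.6686 km.
Difference: 43.9800 − 41.6686 = 2.31 km.

2.31 km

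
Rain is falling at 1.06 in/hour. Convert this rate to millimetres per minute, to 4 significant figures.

1.06 in/hour × 25.4 mm/in × 0.0166667 hour/minute = 0.4487 mm/minute.

0.4487 mm/minute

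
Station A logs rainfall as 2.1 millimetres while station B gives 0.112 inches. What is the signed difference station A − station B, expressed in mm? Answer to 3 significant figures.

-0.745 mm

station B: 0.112 in = 2.84480 mm.
Difference: 2.10000 − 2.84480 = -0.745 mm.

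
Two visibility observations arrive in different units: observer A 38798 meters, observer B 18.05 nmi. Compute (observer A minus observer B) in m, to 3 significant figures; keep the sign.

5370 m

observer B: 18.05 nmi = 33428.60 m.
Difference: 38798.00 − 33428.60 = 5370 m.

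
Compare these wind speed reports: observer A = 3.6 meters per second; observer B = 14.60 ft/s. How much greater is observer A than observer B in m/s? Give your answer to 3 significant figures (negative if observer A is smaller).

-0.850 m/s

observer B: 14.60 ft/s = 4.45008 m/s.
Difference: 3.60000 − 4.45008 = -0.850 m/s.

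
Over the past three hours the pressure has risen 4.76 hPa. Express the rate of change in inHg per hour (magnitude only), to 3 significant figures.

0.0469 inHg per hour

4.76 hPa / 3 h × 0.02953 inHg/hPa = 0.0469 inHg/h.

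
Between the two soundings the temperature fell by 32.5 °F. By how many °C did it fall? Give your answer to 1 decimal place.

Converting a difference, only the 9/5 scale factor applies: Δ°C = 32.5 × 0.5556 = 18.1 °C.

18.1 °C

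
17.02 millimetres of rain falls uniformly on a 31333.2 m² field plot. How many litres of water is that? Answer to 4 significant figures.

1 mm over 1 m² is 1 L, so volume = 17.02 × 31333.2 = 533291.06 L ≈ 533300 L.

533300 litres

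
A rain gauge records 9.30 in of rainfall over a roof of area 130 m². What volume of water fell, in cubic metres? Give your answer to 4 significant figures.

Depth: 9.30 in × 25.4 = 236.22 mm.
1 mm over 1 m² is 1 L, so volume = 236.22 × 130 = 30708.6 L = 30.71 m³.

30.71 cubic metres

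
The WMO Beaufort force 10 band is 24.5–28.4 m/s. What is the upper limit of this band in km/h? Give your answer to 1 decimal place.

102.2 km/h

24.5–28.4 m/s × 3.6 = 88.2–102.2 km/h.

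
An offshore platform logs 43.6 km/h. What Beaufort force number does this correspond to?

Beaufort force 6

43.6 km/h = 12.1 m/s, which is Beaufort 6 (strong breeze, 10.8–13.8 m/s).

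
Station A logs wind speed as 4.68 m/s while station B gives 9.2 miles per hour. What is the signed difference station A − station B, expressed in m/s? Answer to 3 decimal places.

0.567 m/s

station B: 9.2 mph = 4.11277 m/s.
Difference: 4.68000 − 4.11277 = 0.567 m/s.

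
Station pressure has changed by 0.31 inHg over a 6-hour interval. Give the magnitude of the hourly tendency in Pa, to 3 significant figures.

175 Pa per hour

0.31 inHg / 6 h × 3386.39 Pa/inHg = 175 Pa/h.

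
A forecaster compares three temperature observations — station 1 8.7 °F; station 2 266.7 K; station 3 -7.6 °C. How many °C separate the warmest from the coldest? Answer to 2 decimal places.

station 1: 8.7 °F = -12.944 °C.
station 2: 266.7 K = -6.450 °C.
Spread: (-6.450) − (-12.944) = 6.494 °C.

6.49 °C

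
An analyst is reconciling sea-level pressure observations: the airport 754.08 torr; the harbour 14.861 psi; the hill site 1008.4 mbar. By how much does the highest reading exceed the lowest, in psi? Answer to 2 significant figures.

the airport: 754.08 mmHg = 14.5815 psi.
the hill site: 1008.4 mb = 14.6256 psi.
Spread: 14.8610 − 14.5815 = 0.28 psi.

0.28 psi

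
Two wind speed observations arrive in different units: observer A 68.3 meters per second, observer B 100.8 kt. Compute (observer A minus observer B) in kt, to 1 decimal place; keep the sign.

observer A: 68.3 m/s = 132.765 kt.
Difference: 132.765 − 100.800 = 32.0 kt.

32.0 kt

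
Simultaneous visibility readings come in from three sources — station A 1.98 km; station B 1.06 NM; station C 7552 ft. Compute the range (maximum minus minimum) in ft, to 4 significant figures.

station A: 1.98 km = 6496.06 ft.
station B: 1.06 nmi = 6440.68 ft.
Spread: 7552.00 − 6440.68 = 1111 ft.

1111 ft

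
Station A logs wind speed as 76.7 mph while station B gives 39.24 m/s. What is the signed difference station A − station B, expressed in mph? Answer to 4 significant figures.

-11.08 mph

station B: 39.24 m/s = 87.7774 mph.
Difference: 76.7000 − 87.7774 = -11.08 mph.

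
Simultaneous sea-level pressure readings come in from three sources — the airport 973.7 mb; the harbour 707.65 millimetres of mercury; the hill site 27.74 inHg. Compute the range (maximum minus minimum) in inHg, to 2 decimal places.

the airport: 973.7 mb = 28.7533 inHg.
the harbour: 707.65 mmHg = 27.8602 inHg.
Spread: 28.7533 − 27.7400 = 1.01 inHg.

1.01 inHg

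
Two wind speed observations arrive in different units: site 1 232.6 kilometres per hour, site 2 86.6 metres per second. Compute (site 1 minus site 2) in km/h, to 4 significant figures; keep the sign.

-79.16 km/h

site 2: 86.6 m/s = 311.7600 km/h.
Difference: 232.6000 − 311.7600 = -79.16 km/h.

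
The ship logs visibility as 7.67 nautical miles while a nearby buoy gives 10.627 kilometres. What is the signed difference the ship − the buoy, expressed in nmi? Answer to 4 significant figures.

the buoy: 10.627 km = 5.73812 nmi.
Difference: 7.67000 − 5.73812 = 1.932 nmi.

1.932 nmi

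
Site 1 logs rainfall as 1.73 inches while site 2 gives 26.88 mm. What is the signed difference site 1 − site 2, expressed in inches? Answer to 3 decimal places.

0.672 in

site 2: 26.88 mm = 1.05827 in.
Difference: 1.73000 − 1.05827 = 0.672 in.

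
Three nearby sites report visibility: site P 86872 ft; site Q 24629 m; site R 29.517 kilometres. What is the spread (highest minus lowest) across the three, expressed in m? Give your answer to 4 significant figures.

site P: 86872 ft = 26478.59 m.
site R: 29.517 km = 29517.00 m.
Spread: 29517.00 − 24629.00 = 4888 m.

4888 m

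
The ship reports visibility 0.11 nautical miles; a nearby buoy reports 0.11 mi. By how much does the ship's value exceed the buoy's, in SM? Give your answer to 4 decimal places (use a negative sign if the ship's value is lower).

the ship: 0.11 nmi = 0.126586 SM.
Difference: 0.126586 − 0.110000 = 0.0166 SM.

0.0166 SM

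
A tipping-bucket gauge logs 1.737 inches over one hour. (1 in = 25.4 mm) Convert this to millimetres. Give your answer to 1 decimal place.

44.1 mm

1 in = 25.4 mm, so 1.737 × 25.4 = 44.1 mm.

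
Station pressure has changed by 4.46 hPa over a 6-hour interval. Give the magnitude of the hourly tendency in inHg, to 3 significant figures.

4.46 hPa / 6 h × 0.02953 inHg/hPa = 0.0220 inHg/h.

0.0220 inHg per hour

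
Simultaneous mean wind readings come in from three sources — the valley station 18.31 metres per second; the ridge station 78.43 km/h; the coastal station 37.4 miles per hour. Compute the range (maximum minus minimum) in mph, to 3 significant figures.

11.3 mph

the valley station: 18.31 m/s = 40.958 mph.
the ridge station: 78.43 km/h = 48.734 mph.
Spread: 48.734 − 37.400 = 11.3 mph.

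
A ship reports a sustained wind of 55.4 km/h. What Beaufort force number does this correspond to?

55.4 km/h = 15.4 m/s, which is Beaufort 7 (near gale, 13.9–17.1 m/s).

Beaufort force 7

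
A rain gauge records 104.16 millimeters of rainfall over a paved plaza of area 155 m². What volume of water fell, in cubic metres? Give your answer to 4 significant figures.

1 mm over 1 m² is 1 L, so volume = 104.16 × 155 = 16144.8 L = 16.14 m³.

16.14 cubic metres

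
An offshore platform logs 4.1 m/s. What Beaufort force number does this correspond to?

4.1 m/s lies in the Beaufort 3 band (gentle breeze, 3.4–5.4 m/s).

Beaufort force 3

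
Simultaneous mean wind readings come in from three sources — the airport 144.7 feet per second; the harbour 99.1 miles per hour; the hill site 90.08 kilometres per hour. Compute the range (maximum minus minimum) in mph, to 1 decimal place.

the airport: 144.7 ft/s = 98.659 mph.
the hill site: 90.08 km/h = 55.973 mph.
Spread: 99.100 − 55.973 = 43.1 mph.

43.1 mph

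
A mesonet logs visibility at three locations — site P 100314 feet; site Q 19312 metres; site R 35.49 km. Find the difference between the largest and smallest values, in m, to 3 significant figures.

16200 m

site P: 100314 ft = 30575.71 m.
site R: 35.49 km = 35490.00 m.
Spread: 35490.00 − 19312.00 = 16200 m.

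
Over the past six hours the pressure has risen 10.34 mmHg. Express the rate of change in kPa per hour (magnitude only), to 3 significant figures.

10.34 mmHg / 6 h × 0.133322 kPa/mmHg = 0.230 kPa/h.

0.230 kPa per hour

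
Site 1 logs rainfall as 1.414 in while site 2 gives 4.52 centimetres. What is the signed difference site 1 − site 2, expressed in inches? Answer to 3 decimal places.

site 2: 4.52 cm = 1.77953 in.
Difference: 1.41400 − 1.77953 = -0.366 in.

-0.366 in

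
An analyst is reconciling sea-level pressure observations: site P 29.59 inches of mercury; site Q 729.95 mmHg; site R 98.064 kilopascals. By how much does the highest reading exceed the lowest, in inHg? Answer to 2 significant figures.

0.85 inHg

site Q: 729.95 mmHg = 28.7382 inHg.
site R: 98.064 kPa = 28.9583 inHg.
Spread: 29.5900 − 28.7382 = 0.85 inHg.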